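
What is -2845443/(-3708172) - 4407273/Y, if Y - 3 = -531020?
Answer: 17853904940487/1969102370924 ≈ 9.0670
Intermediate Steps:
Y = -531017 (Y = 3 - 531020 = -531017)
-2845443/(-3708172) - 4407273/Y = -2845443/(-3708172) - 4407273/(-531017) = -2845443*(-1/3708172) - 4407273*(-1/531017) = 2845443/3708172 + 4407273/531017 = 17853904940487/1969102370924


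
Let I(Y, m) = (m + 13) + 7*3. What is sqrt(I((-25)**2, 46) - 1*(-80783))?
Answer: sqrt(80863) ≈ 284.36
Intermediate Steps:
I(Y, m) = 34 + m (I(Y, m) = (13 + m) + 21 = 34 + m)
sqrt(I((-25)**2, 46) - 1*(-80783)) = sqrt((34 + 46) - 1*(-80783)) = sqrt(80 + 80783) = sqrt(80863)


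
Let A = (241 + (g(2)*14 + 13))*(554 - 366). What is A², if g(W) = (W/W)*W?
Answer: 2810696256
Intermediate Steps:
g(W) = W (g(W) = 1*W = W)
A = 53016 (A = (241 + (2*14 + 13))*(554 - 366) = (241 + (28 + 13))*188 = (241 + 41)*188 = 282*188 = 53016)
A² = 53016² = 2810696256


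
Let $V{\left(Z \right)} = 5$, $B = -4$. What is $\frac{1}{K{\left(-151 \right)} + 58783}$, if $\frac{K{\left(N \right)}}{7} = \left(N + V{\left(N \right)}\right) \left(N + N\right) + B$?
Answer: $\frac{1}{367399} \approx 2.7218 \cdot 10^{-6}$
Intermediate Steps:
$K{\left(N \right)} = -28 + 14 N \left(5 + N\right)$ ($K{\left(N \right)} = 7 \left(\left(N + 5\right) \left(N + N\right) - 4\right) = 7 \left(\left(5 + N\right) 2 N - 4\right) = 7 \left(2 N \left(5 + N\right) - 4\right) = 7 \left(-4 + 2 N \left(5 + N\right)\right) = -28 + 14 N \left(5 + N\right)$)
$\frac{1}{K{\left(-151 \right)} + 58783} = \frac{1}{\left(-28 + 14 \left(-151\right)^{2} + 70 \left(-151\right)\right) + 58783} = \frac{1}{\left(-28 + 14 \cdot 22801 - 10570\right) + 58783} = \frac{1}{\left(-28 + 319214 - 10570\right) + 58783} = \frac{1}{308616 + 58783} = \frac{1}{367399}$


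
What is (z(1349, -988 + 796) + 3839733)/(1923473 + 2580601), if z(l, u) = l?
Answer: 1920541/2252037 ≈ 0.85280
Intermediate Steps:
(z(1349, -988 + 796) + 3839733)/(1923473 + 2580601) = (1349 + 3839733)/(1923473 + 2580601) = 3841082/4504074 = 3841082*(1/4504074) = 1920541/2252037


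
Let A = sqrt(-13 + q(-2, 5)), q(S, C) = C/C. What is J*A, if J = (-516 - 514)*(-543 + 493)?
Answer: 103000*I*sqrt(3) ≈ 1.784e+5*I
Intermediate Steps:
q(S, C) = 1
A = 2*I*sqrt(3) (A = sqrt(-13 + 1) = sqrt(-12) = 2*I*sqrt(3) ≈ 3.4641*I)
J = 51500 (J = -1030*(-50) = 51500)
J*A = 51500*(2*I*sqrt(3)) = 103000*I*sqrt(3)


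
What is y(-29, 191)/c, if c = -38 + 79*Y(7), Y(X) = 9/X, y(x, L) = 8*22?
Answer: 1232/445 ≈ 2.7685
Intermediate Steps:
y(x, L) = 176
c = 445/7 (c = -38 + 79*(9/7) = -38 + 711/7 = 445/7 ≈ 63.571)
y(-29, 191)/c = 176/(445/7) = 176*(7/445) = 1232/445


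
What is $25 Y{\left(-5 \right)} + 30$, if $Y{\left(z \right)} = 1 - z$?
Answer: $180$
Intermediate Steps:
$25 Y{\left(-5 \right)} + 30 = 25 \left(1 - -5\right) + 30 = 25 \left(1 + 5\right) + 30 = 25 \cdot 6 + 30 = 150 + 30 = 180$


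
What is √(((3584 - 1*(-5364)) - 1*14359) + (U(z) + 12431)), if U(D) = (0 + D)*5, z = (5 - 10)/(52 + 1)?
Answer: √19717855/53 ≈ 83.783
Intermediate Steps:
z = -5/53 ≈ -0.094340
U(D) = 5*D (U(D) = D*5 = 5*D)
√(((3584 - 1*(-5364)) - 1*14359) + (U(z) + 12431)) = √(((3584 - 1*(-5364)) - 1*14359) + (5*(-5/53) + 12431)) = √(((3584 + 5364) - 14359) + (-25/53 + 12431)) = √((8948 - 14359) + 658818/53) = √(-5411 + 658818/53) = √(372035/53) = √19717855/53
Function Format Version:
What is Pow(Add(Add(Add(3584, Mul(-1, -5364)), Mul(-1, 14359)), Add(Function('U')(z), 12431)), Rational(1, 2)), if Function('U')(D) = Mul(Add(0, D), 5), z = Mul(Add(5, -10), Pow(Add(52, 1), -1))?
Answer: Mul(Rational(1, 53), Pow(19717855, Rational(1, 2))) ≈ 83.783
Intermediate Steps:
z = Rational(-5, 53) (z = Mul(-5, Pow(53, -1)) = Mul(-5, Rational(1, 53)) = Rational(-5, 53) ≈ -0.094340)
Function('U')(D) = Mul(5, D) (Function('U')(D) = Mul(D, 5) = Mul(5, D))
Pow(Add(Add(Add(3584, Mul(-1, -5364)), Mul(-1, 14359)), Add(Function('U')(z), 12431)), Rational(1, 2)) = Pow(Add(Add(Add(3584, Mul(-1, -5364)), Mul(-1, 14359)), Add(Mul(5, Rational(-5, 53)), 12431)), Rational(1, 2)) = Pow(Add(Add(Add(3584, 5364), -14359), Add(Rational(-25, 53), 12431)), Rational(1, 2)) = Pow(Add(Add(8948, -14359), Rational(658818, 53)), Rational(1, 2)) = Pow(Add(-5411, Rational(658818, 53)), Rational(1, 2)) = Pow(Rational(372035, 53), Rational(1, 2)) = Mul(Rational(1, 53), Pow(19717855, Rational(1, 2)))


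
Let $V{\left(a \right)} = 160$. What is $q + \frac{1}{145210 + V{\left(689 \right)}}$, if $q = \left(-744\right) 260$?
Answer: $- \frac{28120372799}{145370} \approx -1.9344 \cdot 10^{5}$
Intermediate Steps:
$q = -193440$
$q + \frac{1}{145210 + V{\left(689 \right)}} = -193440 + \frac{1}{145210 + 160} = -193440 + \frac{1}{145370} = - \frac{28120372799}{145370}$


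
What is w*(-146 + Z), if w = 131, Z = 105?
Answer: -5371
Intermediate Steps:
w*(-146 + Z) = 131*(-146 + 105) = 131*(-41) = -5371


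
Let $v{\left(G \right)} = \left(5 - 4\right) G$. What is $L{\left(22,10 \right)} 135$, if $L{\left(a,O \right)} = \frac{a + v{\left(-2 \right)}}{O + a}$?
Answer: $\frac{675}{8} \approx 84.375$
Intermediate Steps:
$v{\left(G \right)} = G$ ($v{\left(G \right)} = 1 G = G$)
$L{\left(a,O \right)} = \frac{-2 + a}{O + a}$ ($L{\left(a,O \right)} = \frac{a - 2}{O + a} = \frac{-2 + a}{O + a}$)
$L{\left(22,10 \right)} 135 = \frac{-2 + 22}{10 + 22} \cdot 135 = \frac{1}{32} \cdot 20 \cdot 135 = \frac{5}{8} \cdot 135 = \frac{675}{8}$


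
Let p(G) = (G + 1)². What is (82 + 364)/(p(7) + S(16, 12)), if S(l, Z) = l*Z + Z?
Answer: 223/134 ≈ 1.6642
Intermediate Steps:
S(l, Z) = Z + Z*l (S(l, Z) = Z*l + Z = Z + Z*l)
p(G) = (1 + G)²
(82 + 364)/(p(7) + S(16, 12)) = (82 + 364)/((1 + 7)² + 12*(1 + 16)) = 446/(8² + 12*17) = 446/(64 + 204) = 446/268 = 446*(1/268) = 223/134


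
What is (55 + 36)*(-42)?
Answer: -3822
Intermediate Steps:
(55 + 36)*(-42) = 91*(-42) = -3822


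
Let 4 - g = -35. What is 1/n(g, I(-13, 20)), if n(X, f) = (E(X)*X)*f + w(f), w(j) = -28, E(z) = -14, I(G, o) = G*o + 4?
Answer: 1/139748 ≈ 7.1557e-6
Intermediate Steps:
I(G, o) = 4 + G*o
g = 39 (g = 4 - 1*(-35) = 4 + 35 = 39)
n(X, f) = -28 - 14*X*f (n(X, f) = (-14*X)*f - 28 = -14*X*f - 28 = -28 - 14*X*f)
1/n(g, I(-13, 20)) = 1/(-28 - 14*39*(4 - 13*20)) = 1/(-28 - 14*39*(4 - 260)) = 1/(-28 - 14*39*(-256)) = 1/(-28 + 139776) = 1/139748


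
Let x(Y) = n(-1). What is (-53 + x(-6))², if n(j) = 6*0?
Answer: 2809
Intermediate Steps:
n(j) = 0
x(Y) = 0
(-53 + x(-6))² = (-53 + 0)² = (-53)² = 2809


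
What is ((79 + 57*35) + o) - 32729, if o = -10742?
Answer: -41397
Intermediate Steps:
((79 + 57*35) + o) - 32729 = ((79 + 57*35) - 10742) - 32729 = ((79 + 1995) - 10742) - 32729 = (2074 - 10742) - 32729 = -8668 - 32729 = -41397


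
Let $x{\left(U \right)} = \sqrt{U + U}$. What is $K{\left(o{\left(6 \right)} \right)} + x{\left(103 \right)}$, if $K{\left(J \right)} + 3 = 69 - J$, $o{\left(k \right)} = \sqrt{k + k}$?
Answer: $66 + \sqrt{206} - 2 \sqrt{3} \approx 76.889$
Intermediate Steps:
$o{\left(k \right)} = \sqrt{2} \sqrt{k}$ ($o{\left(k \right)} = \sqrt{2 k} = \sqrt{2} \sqrt{k}$)
$x{\left(U \right)} = \sqrt{2} \sqrt{U}$ ($x{\left(U \right)} = \sqrt{2 U} = \sqrt{2} \sqrt{U}$)
$K{\left(J \right)} = 66 - J$ ($K{\left(J \right)} = -3 - \left(-69 + J\right) = 66 - J$)
$K{\left(o{\left(6 \right)} \right)} + x{\left(103 \right)} = \left(66 - \sqrt{2} \sqrt{6}\right) + \sqrt{2} \sqrt{103} = \left(66 - 2 \sqrt{3}\right) + \sqrt{206} = 66 + \sqrt{206} - 2 \sqrt{3}$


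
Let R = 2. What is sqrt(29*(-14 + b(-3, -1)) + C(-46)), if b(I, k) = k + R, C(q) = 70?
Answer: I*sqrt(307) ≈ 17.521*I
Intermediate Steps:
b(I, k) = 2 + k (b(I, k) = k + 2 = 2 + k)
sqrt(29*(-14 + b(-3, -1)) + C(-46)) = sqrt(29*(-14 + (2 - 1)) + 70) = sqrt(29*(-14 + 1) + 70) = sqrt(29*(-13) + 70) = sqrt(-377 + 70) = sqrt(-307) = I*sqrt(307)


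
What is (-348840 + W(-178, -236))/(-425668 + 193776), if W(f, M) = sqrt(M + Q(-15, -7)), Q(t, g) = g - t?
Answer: 87210/57973 - I*sqrt(57)/115946 ≈ 1.5043 - 6.5115e-5*I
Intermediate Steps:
W(f, M) = sqrt(8 + M) (W(f, M) = sqrt(M + (-7 - 1*(-15))) = sqrt(M + (-7 + 15)) = sqrt(M + 8) = sqrt(8 + M))
(-348840 + W(-178, -236))/(-425668 + 193776) = (-348840 + sqrt(8 - 236))/(-425668 + 193776) = (-348840 + sqrt(-228))/(-231892) = (-348840 + 2*I*sqrt(57))*(-1/231892) = 87210/57973 - I*sqrt(57)/115946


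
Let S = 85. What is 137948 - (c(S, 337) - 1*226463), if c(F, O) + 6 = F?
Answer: 364332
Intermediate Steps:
c(F, O) = -6 + F
137948 - (c(S, 337) - 1*226463) = 137948 - ((-6 + 85) - 1*226463) = 137948 - (79 - 226463) = 137948 - 1*(-226384) = 137948 + 226384 = 364332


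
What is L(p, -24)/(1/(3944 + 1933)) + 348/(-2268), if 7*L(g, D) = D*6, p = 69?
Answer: -22849805/189 ≈ -1.2090e+5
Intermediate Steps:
L(g, D) = 6*D/7 (L(g, D) = (D*6)/7 = (6*D)/7 = 6*D/7)
L(p, -24)/(1/(3944 + 1933)) + 348/(-2268) = ((6/7)*(-24))/(1/(3944 + 1933)) + 348/(-2268) = -144/(7*(1/5877)) + 348*(-1/2268) = -144/(7*1/5877) - 29/189 = -144/7*5877 - 29/189 = -846288/7 - 29/189 = -22849805/189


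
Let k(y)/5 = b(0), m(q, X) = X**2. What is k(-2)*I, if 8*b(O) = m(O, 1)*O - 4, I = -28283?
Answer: 141415/2 ≈ 70708.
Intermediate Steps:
b(O) = -1/2 + O/8 (b(O) = (1**2*O - 4)/8 = (1*O - 4)/8 = (O - 4)/8 = (-4 + O)/8 = -1/2 + O/8)
k(y) = -5/2 (k(y) = 5*(-1/2 + (1/8)*0) = 5*(-1/2 + 0) = 5*(-1/2) = -5/2)
k(-2)*I = -5/2*(-28283) = 141415/2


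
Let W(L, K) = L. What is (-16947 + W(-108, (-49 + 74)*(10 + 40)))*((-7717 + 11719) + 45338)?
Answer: -841493700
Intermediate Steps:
(-16947 + W(-108, (-49 + 74)*(10 + 40)))*((-7717 + 11719) + 45338) = (-16947 - 108)*((-7717 + 11719) + 45338) = -17055*(4002 + 45338) = -17055*49340 = -841493700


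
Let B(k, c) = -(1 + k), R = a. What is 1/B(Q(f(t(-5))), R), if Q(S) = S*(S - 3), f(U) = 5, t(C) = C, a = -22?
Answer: -1/11 ≈ -0.090909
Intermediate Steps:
R = -22
Q(S) = S*(-3 + S)
B(k, c) = -1 - k
1/B(Q(f(t(-5))), R) = 1/(-1 - 5*(-3 + 5)) = 1/(-1 - 5*2) = 1/(-1 - 1*10) = 1/(-1 - 10) = 1/(-11) = -1/11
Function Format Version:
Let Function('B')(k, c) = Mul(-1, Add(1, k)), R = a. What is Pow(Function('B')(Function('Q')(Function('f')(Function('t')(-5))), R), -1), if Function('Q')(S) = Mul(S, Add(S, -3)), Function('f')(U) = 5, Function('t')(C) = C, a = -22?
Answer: Rational(-1, 11) ≈ -0.090909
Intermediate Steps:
R = -22
Function('Q')(S) = Mul(S, Add(-3, S))
Function('B')(k, c) = Add(-1, Mul(-1, k))
Pow(Function('B')(Function('Q')(Function('f')(Function('t')(-5))), R), -1) = Pow(Add(-1, Mul(-1, Mul(5, Add(-3, 5)))), -1) = Pow(Add(-1, Mul(-1, Mul(5, 2))), -1) = Pow(Add(-1, Mul(-1, 10)), -1) = Pow(Add(-1, -10), -1) = Pow(-11, -1) = Rational(-1, 11)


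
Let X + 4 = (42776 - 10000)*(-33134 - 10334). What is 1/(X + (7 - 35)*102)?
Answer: -1/1424710028 ≈ -7.0190e-10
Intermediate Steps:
X = -1424707172 (X = -4 + (42776 - 10000)*(-33134 - 10334) = -4 + 32776*(-43468) = -4 - 1424707168 = -1424707172)
1/(X + (7 - 35)*102) = 1/(-1424707172 + (7 - 35)*102) = 1/(-1424707172 - 28*102) = 1/(-1424707172 - 2856) = 1/(-1424710028) = -1/1424710028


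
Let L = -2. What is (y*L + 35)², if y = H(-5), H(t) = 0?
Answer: 1225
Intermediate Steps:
y = 0
(y*L + 35)² = (0*(-2) + 35)² = (0 + 35)² = 35² = 1225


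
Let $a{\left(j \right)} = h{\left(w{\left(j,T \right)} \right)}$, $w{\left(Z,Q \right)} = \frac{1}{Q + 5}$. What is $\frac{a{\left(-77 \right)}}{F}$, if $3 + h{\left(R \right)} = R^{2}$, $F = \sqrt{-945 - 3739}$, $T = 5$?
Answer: $\frac{299 i \sqrt{1171}}{234200} \approx 0.043688 i$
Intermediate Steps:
$F = 2 i \sqrt{1171}$ ($F = \sqrt{-4684} = 2 i \sqrt{1171} \approx 68.44 i$)
$w{\left(Z,Q \right)} = \frac{1}{5 + Q}$
$h{\left(R \right)} = -3 + R^{2}$
$a{\left(j \right)} = - \frac{299}{100}$ ($a{\left(j \right)} = -3 + \left(\frac{1}{5 + 5}\right)^{2} = -3 + \left(\frac{1}{10}\right)^{2} = -3 + \frac{1}{100} = - \frac{299}{100}$)
$\frac{a{\left(-77 \right)}}{F} = - \frac{299}{100 \cdot 2 i \sqrt{1171}} = - \frac{299 \left(- \frac{i \sqrt{1171}}{2342}\right)}{100} = \frac{299 i \sqrt{1171}}{234200}$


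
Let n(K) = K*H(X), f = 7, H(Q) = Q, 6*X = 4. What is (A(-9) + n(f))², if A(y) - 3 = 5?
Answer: 1444/9 ≈ 160.44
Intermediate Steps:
X = ⅔ (X = (⅙)*4 = ⅔ ≈ 0.66667)
n(K) = 2*K/3 (n(K) = K*(⅔) = 2*K/3)
A(y) = 8 (A(y) = 3 + 5 = 8)
(A(-9) + n(f))² = (8 + (⅔)*7)² = (8 + 14/3)² = (38/3)² = 1444/9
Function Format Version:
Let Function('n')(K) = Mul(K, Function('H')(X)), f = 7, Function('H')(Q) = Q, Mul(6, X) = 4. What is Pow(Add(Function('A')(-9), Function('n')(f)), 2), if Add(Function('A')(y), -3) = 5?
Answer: Rational(1444, 9) ≈ 160.44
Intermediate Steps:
X = Rational(2, 3) (X = Mul(Rational(1, 6), 4) = Rational(2, 3) ≈ 0.66667)
Function('n')(K) = Mul(Rational(2, 3), K) (Function('n')(K) = Mul(K, Rational(2, 3)) = Mul(Rational(2, 3), K))
Function('A')(y) = 8 (Function('A')(y) = Add(3, 5) = 8)
Pow(Add(Function('A')(-9), Function('n')(f)), 2) = Pow(Add(8, Mul(Rational(2, 3), 7)), 2) = Pow(Add(8, Rational(14, 3)), 2) = Pow(Rational(38, 3), 2) = Rational(1444, 9)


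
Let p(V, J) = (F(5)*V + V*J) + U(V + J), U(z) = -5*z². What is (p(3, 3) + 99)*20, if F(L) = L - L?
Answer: -1440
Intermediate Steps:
F(L) = 0
p(V, J) = -5*(J + V)² + J*V (p(V, J) = (0*V + V*J) - 5*(V + J)² = (0 + J*V) - 5*(J + V)² = J*V - 5*(J + V)² = -5*(J + V)² + J*V)
(p(3, 3) + 99)*20 = ((-5*(3 + 3)² + 3*3) + 99)*20 = ((-5*6² + 9) + 99)*20 = ((-5*36 + 9) + 99)*20 = ((-180 + 9) + 99)*20 = (-171 + 99)*20 = -72*20 = -1440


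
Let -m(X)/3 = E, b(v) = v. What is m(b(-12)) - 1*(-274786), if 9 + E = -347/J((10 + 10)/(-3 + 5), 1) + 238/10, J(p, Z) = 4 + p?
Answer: 19237117/70 ≈ 2.7482e+5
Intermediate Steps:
E = -699/70 (E = -9 + (-347/(4 + (10 + 10)/(-3 + 5)) + 238/10) = -9 + (-347/(4 + 20/2) + 238*(⅒)) = -9 + (-347/(4 + 20*(½)) + 119/5) = -9 + (-347/(4 + 10) + 119/5) = -9 + (-347/14 + 119/5) = -9 - 69/70 = -699/70 ≈ -9.9857)
m(X) = 2097/70 (m(X) = -3*(-699/70) = 2097/70)
m(b(-12)) - 1*(-274786) = 2097/70 - 1*(-274786) = 2097/70 + 274786 = 19237117/70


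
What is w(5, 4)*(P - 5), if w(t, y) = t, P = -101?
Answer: -530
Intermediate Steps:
w(5, 4)*(P - 5) = 5*(-101 - 5) = 5*(-106) = -530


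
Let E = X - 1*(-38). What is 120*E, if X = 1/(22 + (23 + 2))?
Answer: 214440/47 ≈ 4562.6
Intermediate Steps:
X = 1/47 (X = 1/(22 + 25) = 1/47 ≈ 0.021277)
E = 1787/47 (E = 1/47 - 1*(-38) = 1/47 + 38 = 1787/47 ≈ 38.021)
120*E = 120*(1787/47) = 214440/47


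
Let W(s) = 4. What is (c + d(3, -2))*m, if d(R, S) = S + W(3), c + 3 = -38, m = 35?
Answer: -1365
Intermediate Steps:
c = -41 (c = -3 - 38 = -41)
d(R, S) = 4 + S (d(R, S) = S + 4 = 4 + S)
(c + d(3, -2))*m = (-41 + (4 - 2))*35 = (-41 + 2)*35 = -39*35 = -1365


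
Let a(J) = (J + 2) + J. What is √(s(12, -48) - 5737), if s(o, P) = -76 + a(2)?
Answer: I*√5807 ≈ 76.204*I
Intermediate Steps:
a(J) = 2 + 2*J (a(J) = (2 + J) + J = 2 + 2*J)
s(o, P) = -70 (s(o, P) = -76 + (2 + 2*2) = -76 + (2 + 4) = -76 + 6 = -70)
√(s(12, -48) - 5737) = √(-70 - 5737) = √(-5807) = I*√5807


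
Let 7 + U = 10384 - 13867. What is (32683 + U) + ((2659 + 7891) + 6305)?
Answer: 46048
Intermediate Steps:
U = -3490 (U = -7 + (10384 - 13867) = -7 - 3483 = -3490)
(32683 + U) + ((2659 + 7891) + 6305) = (32683 - 3490) + ((2659 + 7891) + 6305) = 29193 + (10550 + 6305) = 29193 + 16855 = 46048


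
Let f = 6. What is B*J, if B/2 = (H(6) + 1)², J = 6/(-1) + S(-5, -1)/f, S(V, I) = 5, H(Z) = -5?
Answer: -496/3 ≈ -165.33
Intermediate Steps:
J = -31/6 (J = 6/(-1) + 5/6 = 6*(-1) + 5*(⅙) = -6 + ⅚ = -31/6 ≈ -5.1667)
B = 32 (B = 2*(-5 + 1)² = 2*(-4)² = 2*16 = 32)
B*J = 32*(-31/6) = -496/3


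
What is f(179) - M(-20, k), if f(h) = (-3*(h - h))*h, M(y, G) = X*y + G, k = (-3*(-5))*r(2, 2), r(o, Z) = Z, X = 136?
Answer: 2690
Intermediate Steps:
k = 30 (k = -3*(-5)*2 = 15*2 = 30)
M(y, G) = G + 136*y (M(y, G) = 136*y + G = G + 136*y)
f(h) = 0 (f(h) = (-3*0)*h = 0*h = 0)
f(179) - M(-20, k) = 0 - (30 + 136*(-20)) = 0 - (30 - 2720) = 0 - 1*(-2690) = 0 + 2690 = 2690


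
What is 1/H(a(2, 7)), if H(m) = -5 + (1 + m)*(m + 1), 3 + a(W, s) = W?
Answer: -⅕ ≈ -0.20000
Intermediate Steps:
a(W, s) = -3 + W
H(m) = -5 + (1 + m)² (H(m) = -5 + (1 + m)*(1 + m) = -5 + (1 + m)²)
1/H(a(2, 7)) = 1/(-5 + (1 + (-3 + 2))²) = 1/(-5 + (1 - 1)²) = 1/(-5 + 0²) = 1/(-5 + 0) = 1/(-5) = -⅕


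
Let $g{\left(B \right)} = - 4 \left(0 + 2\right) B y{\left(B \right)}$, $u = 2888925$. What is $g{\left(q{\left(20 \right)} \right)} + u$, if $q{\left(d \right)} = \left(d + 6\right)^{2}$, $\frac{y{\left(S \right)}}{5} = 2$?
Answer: $2834845$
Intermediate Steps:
$y{\left(S \right)} = 10$ ($y{\left(S \right)} = 5 \cdot 2 = 10$)
$q{\left(d \right)} = \left(6 + d\right)^{2}$
$g{\left(B \right)} = - 80 B$ ($g{\left(B \right)} = - 4 \left(0 + 2\right) B 10 = \left(-4\right) 2 B 10 = - 8 B 10 = - 80 B$)
$g{\left(q{\left(20 \right)} \right)} + u = - 80 \left(6 + 20\right)^{2} + 2888925 = - 80 \cdot 26^{2} + 2888925 = \left(-80\right) 676 + 2888925 = -54080 + 2888925 = 2834845$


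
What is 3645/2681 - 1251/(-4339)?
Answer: 19169586/11632859 ≈ 1.6479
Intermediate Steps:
3645/2681 - 1251/(-4339) = 3645*(1/2681) - 1251*(-1/4339) = 3645/2681 + 1251/4339 = 19169586/11632859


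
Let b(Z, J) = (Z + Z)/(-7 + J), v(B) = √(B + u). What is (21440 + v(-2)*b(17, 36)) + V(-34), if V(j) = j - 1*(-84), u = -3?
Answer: 21490 + 34*I*√5/29 ≈ 21490.0 + 2.6216*I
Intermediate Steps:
V(j) = 84 + j (V(j) = j + 84 = 84 + j)
v(B) = √(-3 + B) (v(B) = √(B - 3) = √(-3 + B))
b(Z, J) = 2*Z/(-7 + J) (b(Z, J) = (2*Z)/(-7 + J) = 2*Z/(-7 + J))
(21440 + v(-2)*b(17, 36)) + V(-34) = (21440 + √(-3 - 2)*(2*17/(-7 + 36))) + (84 - 34) = (21440 + √(-5)*(2*17/29)) + 50 = (21440 + (I*√5)*(2*17*(1/29))) + 50 = (21440 + (I*√5)*(34/29)) + 50 = (21440 + 34*I*√5/29) + 50 = 21490 + 34*I*√5/29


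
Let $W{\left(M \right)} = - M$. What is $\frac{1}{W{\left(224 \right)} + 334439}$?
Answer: $\frac{1}{334215} \approx 2.9921 \cdot 10^{-6}$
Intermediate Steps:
$\frac{1}{W{\left(224 \right)} + 334439} = \frac{1}{\left(-1\right) 224 + 334439} = \frac{1}{-224 + 334439} = \frac{1}{334215}$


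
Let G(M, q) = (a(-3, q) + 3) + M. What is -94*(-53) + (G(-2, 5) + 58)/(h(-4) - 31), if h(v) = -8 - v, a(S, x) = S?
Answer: 24902/5 ≈ 4980.4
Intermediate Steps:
G(M, q) = M (G(M, q) = (-3 + 3) + M = 0 + M = M)
-94*(-53) + (G(-2, 5) + 58)/(h(-4) - 31) = -94*(-53) + (-2 + 58)/((-8 - 1*(-4)) - 31) = 4982 + 56/((-8 + 4) - 31) = 4982 + 56/(-4 - 31) = 4982 + 56/(-35) = 4982 + 56*(-1/35) = 4982 - 8/5 = 24902/5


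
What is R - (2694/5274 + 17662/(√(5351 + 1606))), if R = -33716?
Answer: -29636813/879 - 17662*√773/2319 ≈ -33928.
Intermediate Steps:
R - (2694/5274 + 17662/(√(5351 + 1606))) = -33716 - (2694/5274 + 17662/(√(5351 + 1606))) = -33716 - (2694*(1/5274) + 17662/(√6957)) = -33716 - (449/879 + 17662/((3*√773))) = -33716 - (449/879 + 17662*(√773/2319)) = -33716 - (449/879 + 17662*√773/2319) = -33716 + (-449/879 - 17662*√773/2319) = -29636813/879 - 17662*√773/2319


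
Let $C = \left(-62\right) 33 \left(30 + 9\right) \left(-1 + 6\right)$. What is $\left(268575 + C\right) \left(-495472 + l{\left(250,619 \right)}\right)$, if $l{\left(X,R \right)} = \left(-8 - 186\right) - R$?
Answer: $64713082575$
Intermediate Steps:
$C = -398970$ ($C = - 2046 \cdot 39 \cdot 5 = \left(-2046\right) 195 = -398970$)
$l{\left(X,R \right)} = -194 - R$ ($l{\left(X,R \right)} = \left(-8 - 186\right) - R = -194 - R$)
$\left(268575 + C\right) \left(-495472 + l{\left(250,619 \right)}\right) = \left(268575 - 398970\right) \left(-495472 - 813\right) = - 130395 \left(-495472 - 813\right) = \left(-130395\right) \left(-496285\right) = 64713082575$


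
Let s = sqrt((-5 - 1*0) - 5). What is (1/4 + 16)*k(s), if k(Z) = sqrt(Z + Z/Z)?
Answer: 65*sqrt(1 + I*sqrt(10))/4 ≈ 23.873 + 17.489*I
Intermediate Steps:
s = I*sqrt(10) (s = sqrt((-5 + 0) - 5) = sqrt(-5 - 5) = sqrt(-10) = I*sqrt(10) ≈ 3.1623*I)
k(Z) = sqrt(1 + Z) (k(Z) = sqrt(Z + 1) = sqrt(1 + Z))
(1/4 + 16)*k(s) = (1/4 + 16)*sqrt(1 + I*sqrt(10)) = 65*sqrt(1 + I*sqrt(10))/4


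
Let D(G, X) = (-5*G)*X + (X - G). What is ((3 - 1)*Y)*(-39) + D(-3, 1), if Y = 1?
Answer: -59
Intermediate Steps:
D(G, X) = X - G - 5*G*X (D(G, X) = -5*G*X + (X - G) = X - G - 5*G*X)
((3 - 1)*Y)*(-39) + D(-3, 1) = ((3 - 1)*1)*(-39) + (1 - 1*(-3) - 5*(-3)*1) = (2*1)*(-39) + (1 + 3 + 15) = 2*(-39) + 19 = -78 + 19 = -59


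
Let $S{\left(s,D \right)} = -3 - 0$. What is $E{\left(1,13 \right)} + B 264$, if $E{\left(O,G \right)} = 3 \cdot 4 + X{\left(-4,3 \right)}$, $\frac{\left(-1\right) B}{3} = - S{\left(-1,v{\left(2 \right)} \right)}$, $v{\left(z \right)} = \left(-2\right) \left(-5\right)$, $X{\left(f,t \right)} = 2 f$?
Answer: $-2372$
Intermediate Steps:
$v{\left(z \right)} = 10$
$S{\left(s,D \right)} = -3$ ($S{\left(s,D \right)} = -3 + 0 = -3$)
$B = -9$ ($B = - 3 \left(\left(-1\right) \left(-3\right)\right) = \left(-3\right) 3 = -9$)
$E{\left(O,G \right)} = 4$ ($E{\left(O,G \right)} = 3 \cdot 4 + 2 \left(-4\right) = 12 - 8 = 4$)
$E{\left(1,13 \right)} + B 264 = 4 - 2376 = -2372$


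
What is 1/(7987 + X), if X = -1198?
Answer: 1/6789 ≈ 0.00014730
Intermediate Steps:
1/(7987 + X) = 1/(7987 - 1198) = 1/6789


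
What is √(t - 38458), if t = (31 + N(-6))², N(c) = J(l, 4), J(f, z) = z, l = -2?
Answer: 3*I*√4137 ≈ 192.96*I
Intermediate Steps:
N(c) = 4
t = 1225 (t = (31 + 4)² = 35² = 1225)
√(t - 38458) = √(1225 - 38458) = √(-37233) = 3*I*√4137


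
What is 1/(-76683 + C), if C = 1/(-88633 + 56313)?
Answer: -32320/2478394561 ≈ -1.3041e-5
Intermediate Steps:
C = -1/32320 (C = 1/(-32320) = -1/32320 ≈ -3.0941e-5)
1/(-76683 + C) = 1/(-76683 - 1/32320) = 1/(-2478394561/32320) = -32320/2478394561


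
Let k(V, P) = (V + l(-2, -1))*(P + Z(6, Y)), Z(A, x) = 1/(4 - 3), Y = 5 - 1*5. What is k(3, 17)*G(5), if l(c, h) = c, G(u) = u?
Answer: 90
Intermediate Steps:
Y = 0 (Y = 5 - 5 = 0)
Z(A, x) = 1 (Z(A, x) = 1/1 = 1)
k(V, P) = (1 + P)*(-2 + V) (k(V, P) = (V - 2)*(P + 1) = (-2 + V)*(1 + P) = (1 + P)*(-2 + V))
k(3, 17)*G(5) = (-2 + 3 - 2*17 + 17*3)*5 = (-2 + 3 - 34 + 51)*5 = 18*5 = 90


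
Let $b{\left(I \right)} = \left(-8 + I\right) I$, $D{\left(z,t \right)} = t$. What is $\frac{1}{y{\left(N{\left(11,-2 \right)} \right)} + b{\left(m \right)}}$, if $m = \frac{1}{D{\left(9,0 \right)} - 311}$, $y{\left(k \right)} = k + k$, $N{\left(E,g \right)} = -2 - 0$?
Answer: $- \frac{96721}{384395} \approx -0.25162$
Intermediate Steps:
$N{\left(E,g \right)} = -2$ ($N{\left(E,g \right)} = -2 + 0 = -2$)
$y{\left(k \right)} = 2 k$
$m = - \frac{1}{311}$ ($m = \frac{1}{0 - 311} = \frac{1}{-311} = - \frac{1}{311} \approx -0.0032154$)
$b{\left(I \right)} = I \left(-8 + I\right)$
$\frac{1}{y{\left(N{\left(11,-2 \right)} \right)} + b{\left(m \right)}} = \frac{1}{2 \left(-2\right) - \frac{-8 - \frac{1}{311}}{311}} = \frac{1}{-4 - - \frac{2489}{96721}} = \frac{1}{-4 + \frac{2489}{96721}} = \frac{1}{- \frac{384395}{96721}} = - \frac{96721}{384395}$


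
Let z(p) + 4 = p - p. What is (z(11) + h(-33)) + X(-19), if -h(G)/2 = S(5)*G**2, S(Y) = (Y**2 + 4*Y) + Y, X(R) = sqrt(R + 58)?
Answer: -108904 + sqrt(39) ≈ -1.0890e+5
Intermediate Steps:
X(R) = sqrt(58 + R)
z(p) = -4 (z(p) = -4 + (p - p) = -4 + 0 = -4)
S(Y) = Y**2 + 5*Y
h(G) = -100*G**2 (h(G) = -2*5*(5 + 5)*G**2 = -2*5*10*G**2 = -100*G**2)
(z(11) + h(-33)) + X(-19) = (-4 - 100*(-33)**2) + sqrt(58 - 19) = (-4 - 100*1089) + sqrt(39) = (-4 - 108900) + sqrt(39) = -108904 + sqrt(39)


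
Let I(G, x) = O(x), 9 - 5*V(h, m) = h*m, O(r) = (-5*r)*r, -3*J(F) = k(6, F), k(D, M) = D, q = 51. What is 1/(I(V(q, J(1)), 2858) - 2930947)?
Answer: -1/43771767 ≈ -2.2846e-8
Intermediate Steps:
J(F) = -2 (J(F) = -⅓*6 = -2)
O(r) = -5*r²
V(h, m) = 9/5 - h*m/5
I(G, x) = -5*x²
1/(I(V(q, J(1)), 2858) - 2930947) = 1/(-5*2858² - 2930947) = 1/(-5*8168164 - 2930947) = 1/(-40840820 - 2930947) = 1/(-43771767) = -1/43771767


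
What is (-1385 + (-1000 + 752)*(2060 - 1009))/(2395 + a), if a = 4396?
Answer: -262033/6791 ≈ -38.585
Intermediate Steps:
(-1385 + (-1000 + 752)*(2060 - 1009))/(2395 + a) = (-1385 + (-1000 + 752)*(2060 - 1009))/(2395 + 4396) = (-1385 - 248*1051)/6791 = (-1385 - 260648)*(1/6791) = -262033*1/6791 = -262033/6791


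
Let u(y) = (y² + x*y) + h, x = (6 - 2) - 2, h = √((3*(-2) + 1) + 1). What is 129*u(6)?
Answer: 6192 + 258*I ≈ 6192.0 + 258.0*I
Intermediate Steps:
h = 2*I (h = √((-6 + 1) + 1) = √(-5 + 1) = √(-4) = 2*I ≈ 2.0*I)
x = 2 (x = 4 - 2 = 2)
u(y) = y² + 2*I + 2*y (u(y) = (y² + 2*y) + 2*I = y² + 2*I + 2*y)
129*u(6) = 129*(6² + 2*I + 2*6) = 129*(36 + 2*I + 12) = 129*(48 + 2*I) = 6192 + 258*I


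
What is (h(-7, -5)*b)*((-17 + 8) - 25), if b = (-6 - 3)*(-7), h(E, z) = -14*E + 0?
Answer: -209916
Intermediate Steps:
h(E, z) = -14*E
b = 63 (b = -9*(-7) = 63)
(h(-7, -5)*b)*((-17 + 8) - 25) = (-14*(-7)*63)*((-17 + 8) - 25) = (98*63)*(-9 - 25) = 6174*(-34) = -209916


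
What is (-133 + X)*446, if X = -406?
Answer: -240394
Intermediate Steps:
(-133 + X)*446 = (-133 - 406)*446 = -539*446 = -240394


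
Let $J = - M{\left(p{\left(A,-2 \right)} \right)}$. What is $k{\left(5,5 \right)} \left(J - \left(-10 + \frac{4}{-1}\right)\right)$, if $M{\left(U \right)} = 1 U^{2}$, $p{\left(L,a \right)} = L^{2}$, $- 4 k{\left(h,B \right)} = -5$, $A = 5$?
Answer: $- \frac{3055}{4} \approx -763.75$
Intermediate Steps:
$k{\left(h,B \right)} = \frac{5}{4}$ ($k{\left(h,B \right)} = \left(- \frac{1}{4}\right) \left(-5\right) = \frac{5}{4}$)
$M{\left(U \right)} = U^{2}$
$J = -625$ ($J = - \left(5^{2}\right)^{2} = - 25^{2} = \left(-1\right) 625 = -625$)
$k{\left(5,5 \right)} \left(J - \left(-10 + \frac{4}{-1}\right)\right) = \frac{5 \left(-625 - \left(-10 + \frac{4}{-1}\right)\right)}{4} = \frac{5 \left(-625 + \left(\left(-4\right) \left(-1\right) + 10\right)\right)}{4} = \frac{5 \left(-625 + \left(4 + 10\right)\right)}{4} = \frac{5 \left(-625 + 14\right)}{4} = \frac{5}{4} \left(-611\right) = - \frac{3055}{4}$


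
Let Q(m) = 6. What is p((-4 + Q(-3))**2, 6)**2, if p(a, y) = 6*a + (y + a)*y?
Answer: 7056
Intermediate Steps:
p(a, y) = 6*a + y*(a + y) (p(a, y) = 6*a + (a + y)*y = 6*a + y*(a + y))
p((-4 + Q(-3))**2, 6)**2 = (6**2 + 6*(-4 + 6)**2 + (-4 + 6)**2*6)**2 = (36 + 6*2**2 + 2**2*6)**2 = (36 + 6*4 + 4*6)**2 = (36 + 24 + 24)**2 = 84**2 = 7056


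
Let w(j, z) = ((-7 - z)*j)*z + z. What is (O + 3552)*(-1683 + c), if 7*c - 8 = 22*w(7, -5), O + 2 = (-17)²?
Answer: -39706777/7 ≈ -5.6724e+6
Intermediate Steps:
O = 287 (O = -2 + (-17)² = -2 + 289 = 287)
w(j, z) = z + j*z*(-7 - z) (w(j, z) = (j*(-7 - z))*z + z = j*z*(-7 - z) + z = z + j*z*(-7 - z))
c = 1438/7 (c = 8/7 + (22*(-5*(1 - 7*7 - 1*7*(-5))))/7 = 8/7 + (22*(-5*(1 - 49 + 35)))/7 = 8/7 + (22*(-5*(-13)))/7 = 8/7 + (22*65)/7 = 8/7 + (⅐)*1430 = 8/7 + 1430/7 = 1438/7 ≈ 205.43)
(O + 3552)*(-1683 + c) = (287 + 3552)*(-1683 + 1438/7) = 3839*(-10343/7) = -39706777/7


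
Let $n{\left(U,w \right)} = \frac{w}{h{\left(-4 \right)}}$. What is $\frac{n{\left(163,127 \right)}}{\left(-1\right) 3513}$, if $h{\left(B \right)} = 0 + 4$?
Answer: $- \frac{127}{14052} \approx -0.0090379$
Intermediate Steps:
$h{\left(B \right)} = 4$
$n{\left(U,w \right)} = \frac{w}{4}$
$\frac{n{\left(163,127 \right)}}{\left(-1\right) 3513} = \frac{\frac{1}{4} \cdot 127}{\left(-1\right) 3513} = \frac{127}{4 \left(-3513\right)} = \frac{127}{4} \left(- \frac{1}{3513}\right) = - \frac{127}{14052}$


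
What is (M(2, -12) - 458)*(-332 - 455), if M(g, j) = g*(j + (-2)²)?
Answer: 373038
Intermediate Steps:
M(g, j) = g*(4 + j) (M(g, j) = g*(j + 4) = g*(4 + j))
(M(2, -12) - 458)*(-332 - 455) = (2*(4 - 12) - 458)*(-332 - 455) = (2*(-8) - 458)*(-787) = (-16 - 458)*(-787) = -474*(-787) = 373038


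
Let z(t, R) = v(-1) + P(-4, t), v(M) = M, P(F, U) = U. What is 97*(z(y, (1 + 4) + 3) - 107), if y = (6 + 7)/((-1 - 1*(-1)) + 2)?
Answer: -19691/2 ≈ -9845.5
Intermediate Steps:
y = 13/2 (y = 13/((-1 + 1) + 2) = 13/(0 + 2) = 13/2 ≈ 6.5000)
z(t, R) = -1 + t
97*(z(y, (1 + 4) + 3) - 107) = 97*((-1 + 13/2) - 107) = 97*(11/2 - 107) = 97*(-203/2) = -19691/2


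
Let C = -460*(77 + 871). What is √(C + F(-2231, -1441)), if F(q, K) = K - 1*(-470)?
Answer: I*√437051 ≈ 661.1*I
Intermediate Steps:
F(q, K) = 470 + K (F(q, K) = K + 470 = 470 + K)
C = -436080 (C = -460*948 = -436080)
√(C + F(-2231, -1441)) = √(-436080 + (470 - 1441)) = √(-436080 - 971) = √(-437051) = I*√437051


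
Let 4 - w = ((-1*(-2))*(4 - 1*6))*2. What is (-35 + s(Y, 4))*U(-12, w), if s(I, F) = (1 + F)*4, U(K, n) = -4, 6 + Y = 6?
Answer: 60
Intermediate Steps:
Y = 0 (Y = -6 + 6 = 0)
w = 12 (w = 4 - (-1*(-2))*(4 - 1*6)*2 = 4 - 2*(4 - 6)*2 = 4 - 2*(-2)*2 = 4 - (-4)*2 = 4 - 1*(-8) = 4 + 8 = 12)
s(I, F) = 4 + 4*F
(-35 + s(Y, 4))*U(-12, w) = (-35 + (4 + 4*4))*(-4) = (-35 + (4 + 16))*(-4) = (-35 + 20)*(-4) = -15*(-4) = 60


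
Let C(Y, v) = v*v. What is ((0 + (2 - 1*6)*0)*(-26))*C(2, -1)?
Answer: 0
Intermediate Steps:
C(Y, v) = v²
((0 + (2 - 1*6)*0)*(-26))*C(2, -1) = ((0 + (2 - 1*6)*0)*(-26))*(-1)² = ((0 + (2 - 6)*0)*(-26))*1 = ((0 - 4*0)*(-26))*1 = ((0 + 0)*(-26))*1 = (0*(-26))*1 = 0*1 = 0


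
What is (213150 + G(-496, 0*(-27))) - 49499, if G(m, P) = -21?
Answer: 163630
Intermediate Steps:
(213150 + G(-496, 0*(-27))) - 49499 = (213150 - 21) - 49499 = 213129 - 49499 = 163630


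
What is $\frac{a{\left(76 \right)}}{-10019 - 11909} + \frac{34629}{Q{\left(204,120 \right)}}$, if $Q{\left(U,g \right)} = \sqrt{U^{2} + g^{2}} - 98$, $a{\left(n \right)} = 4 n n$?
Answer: $\frac{4583967433}{63607646} + \frac{103887 \sqrt{389}}{11603} \approx 248.66$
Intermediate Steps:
$a{\left(n \right)} = 4 n^{2}$
$Q{\left(U,g \right)} = -98 + \sqrt{U^{2} + g^{2}}$ ($Q{\left(U,g \right)} = \sqrt{U^{2} + g^{2}} - 98 = -98 + \sqrt{U^{2} + g^{2}}$)
$\frac{a{\left(76 \right)}}{-10019 - 11909} + \frac{34629}{Q{\left(204,120 \right)}} = \frac{4 \cdot 76^{2}}{-10019 - 11909} + \frac{34629}{-98 + \sqrt{204^{2} + 120^{2}}} = \frac{4 \cdot 5776}{-10019 - 11909} + \frac{34629}{-98 + \sqrt{41616 + 14400}} = \frac{23104}{-21928} + \frac{34629}{-98 + \sqrt{56016}} = 23104 \left(- \frac{1}{21928}\right) + \frac{34629}{-98 + 12 \sqrt{389}} = - \frac{2888}{2741} + \frac{34629}{-98 + 12 \sqrt{389}}$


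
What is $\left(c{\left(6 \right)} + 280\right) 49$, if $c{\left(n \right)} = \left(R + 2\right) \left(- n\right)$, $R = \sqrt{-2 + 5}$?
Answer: $13132 - 294 \sqrt{3} \approx 12623.0$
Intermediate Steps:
$R = \sqrt{3} \approx 1.732$
$c{\left(n \right)} = - n \left(2 + \sqrt{3}\right)$ ($c{\left(n \right)} = \left(\sqrt{3} + 2\right) \left(- n\right) = \left(2 + \sqrt{3}\right) \left(- n\right) = - n \left(2 + \sqrt{3}\right)$)
$\left(c{\left(6 \right)} + 280\right) 49 = \left(\left(-1\right) 6 \left(2 + \sqrt{3}\right) + 280\right) 49 = \left(\left(-12 - 6 \sqrt{3}\right) + 280\right) 49 = \left(268 - 6 \sqrt{3}\right) 49 = 13132 - 294 \sqrt{3}$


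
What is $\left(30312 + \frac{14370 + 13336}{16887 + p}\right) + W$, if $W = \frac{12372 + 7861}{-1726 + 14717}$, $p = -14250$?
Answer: $\frac{1038819560371}{34257267} \approx 30324.0$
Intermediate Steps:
$W = \frac{20233}{12991} \approx 1.5575$
$\left(30312 + \frac{14370 + 13336}{16887 + p}\right) + W = \left(30312 + \frac{14370 + 13336}{16887 - 14250}\right) + \frac{20233}{12991} = \left(30312 + \frac{27706}{2637}\right) + \frac{20233}{12991} = \frac{79960450}{2637} + \frac{20233}{12991} = \frac{1038819560371}{34257267}$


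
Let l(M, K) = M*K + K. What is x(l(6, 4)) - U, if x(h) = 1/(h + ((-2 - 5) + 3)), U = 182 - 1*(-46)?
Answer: -5471/24 ≈ -227.96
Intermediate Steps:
l(M, K) = K + K*M (l(M, K) = K*M + K = K + K*M)
U = 228 (U = 182 + 46 = 228)
x(h) = 1/(-4 + h) (x(h) = 1/(h + (-7 + 3)) = 1/(h - 4) = 1/(-4 + h))
x(l(6, 4)) - U = 1/(-4 + 4*(1 + 6)) - 1*228 = 1/(-4 + 4*7) - 228 = 1/(-4 + 28) - 228 = 1/24 - 228 = -5471/24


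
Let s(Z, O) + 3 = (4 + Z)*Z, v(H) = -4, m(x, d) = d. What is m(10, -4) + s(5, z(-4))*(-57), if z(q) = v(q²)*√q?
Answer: -2398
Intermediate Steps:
z(q) = -4*√q
s(Z, O) = -3 + Z*(4 + Z) (s(Z, O) = -3 + (4 + Z)*Z = -3 + Z*(4 + Z))
m(10, -4) + s(5, z(-4))*(-57) = -4 + (-3 + 5² + 4*5)*(-57) = -4 + (-3 + 25 + 20)*(-57) = -4 + 42*(-57) = -4 - 2394 = -2398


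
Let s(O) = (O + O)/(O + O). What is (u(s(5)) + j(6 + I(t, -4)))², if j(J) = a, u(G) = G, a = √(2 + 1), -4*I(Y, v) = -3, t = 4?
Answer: (1 + √3)² ≈ 7.4641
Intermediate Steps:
I(Y, v) = ¾ (I(Y, v) = -¼*(-3) = ¾)
a = √3 ≈ 1.7320
s(O) = 1 (s(O) = (2*O)/((2*O)) = (2*O)*(1/(2*O)) = 1)
j(J) = √3
(u(s(5)) + j(6 + I(t, -4)))² = (1 + √3)²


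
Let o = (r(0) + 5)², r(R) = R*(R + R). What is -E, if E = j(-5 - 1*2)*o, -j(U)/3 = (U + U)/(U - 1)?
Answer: 525/4 ≈ 131.25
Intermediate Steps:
r(R) = 2*R² (r(R) = R*(2*R) = 2*R²)
o = 25 (o = (2*0² + 5)² = (2*0 + 5)² = (0 + 5)² = 5² = 25)
j(U) = -6*U/(-1 + U) (j(U) = -3*(U + U)/(U - 1) = -3*2*U/(-1 + U) = -6*U/(-1 + U))
E = -525/4 (E = -6*(-5 - 1*2)/(-1 + (-5 - 1*2))*25 = -6*(-5 - 2)/(-1 + (-5 - 2))*25 = -6*(-7)/(-1 - 7)*25 = -6*(-7)/(-8)*25 = -6*(-7)*(-⅛)*25 = -21/4*25 = -525/4 ≈ -131.25)
-E = -1*(-525/4) = 525/4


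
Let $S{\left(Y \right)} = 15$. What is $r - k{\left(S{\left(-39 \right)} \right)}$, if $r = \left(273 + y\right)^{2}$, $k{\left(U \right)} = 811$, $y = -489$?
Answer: $45845$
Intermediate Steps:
$r = 46656$ ($r = \left(273 - 489\right)^{2} = \left(-216\right)^{2} = 46656$)
$r - k{\left(S{\left(-39 \right)} \right)} = 46656 - 811 = 45845$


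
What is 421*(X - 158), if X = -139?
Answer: -125037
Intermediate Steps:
421*(X - 158) = 421*(-139 - 158) = 421*(-297) = -125037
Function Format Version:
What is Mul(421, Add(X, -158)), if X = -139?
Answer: -125037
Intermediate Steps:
Mul(421, Add(X, -158)) = Mul(421, Add(-139, -158)) = Mul(421, -297) = -125037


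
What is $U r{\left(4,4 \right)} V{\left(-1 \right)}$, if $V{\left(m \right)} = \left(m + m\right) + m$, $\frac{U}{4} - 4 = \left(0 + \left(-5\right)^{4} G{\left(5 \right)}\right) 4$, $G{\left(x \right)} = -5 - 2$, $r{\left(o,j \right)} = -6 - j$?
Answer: $-2099520$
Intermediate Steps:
$G{\left(x \right)} = -7$ ($G{\left(x \right)} = -5 - 2 = -7$)
$U = -69984$ ($U = 16 + 4 \left(0 + \left(-5\right)^{4} \left(-7\right)\right) 4 = 16 + 4 \left(0 + 625 \left(-7\right)\right) 4 = 16 + 4 \left(0 - 4375\right) 4 = 16 + 4 \left(\left(-4375\right) 4\right) = 16 + 4 \left(-17500\right) = 16 - 70000 = -69984$)
$V{\left(m \right)} = 3 m$ ($V{\left(m \right)} = 2 m + m = 3 m$)
$U r{\left(4,4 \right)} V{\left(-1 \right)} = - 69984 \left(-6 - 4\right) 3 \left(-1\right) = - 69984 \left(-6 - 4\right) \left(-3\right) = \left(-69984\right) \left(-10\right) \left(-3\right) = 699840 \left(-3\right) = -2099520$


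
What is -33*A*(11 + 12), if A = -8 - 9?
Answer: 12903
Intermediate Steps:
A = -17
-33*A*(11 + 12) = -(-561)*(11 + 12) = -(-561)*23 = -33*(-391) = 12903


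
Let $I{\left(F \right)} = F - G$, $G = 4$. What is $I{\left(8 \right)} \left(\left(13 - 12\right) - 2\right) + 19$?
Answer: $15$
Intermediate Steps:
$I{\left(F \right)} = -4 + F$ ($I{\left(F \right)} = F - 4 = -4 + F$)
$I{\left(8 \right)} \left(\left(13 - 12\right) - 2\right) + 19 = \left(-4 + 8\right) \left(\left(13 - 12\right) - 2\right) + 19 = 4 \left(1 - 2\right) + 19 = 4 \left(-1\right) + 19 = -4 + 19 = 15$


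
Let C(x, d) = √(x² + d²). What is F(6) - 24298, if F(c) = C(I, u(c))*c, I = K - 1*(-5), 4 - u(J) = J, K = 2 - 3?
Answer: -24298 + 12*√5 ≈ -24271.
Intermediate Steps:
K = -1
u(J) = 4 - J
I = 4 (I = -1 - 1*(-5) = -1 + 5 = 4)
C(x, d) = √(d² + x²)
F(c) = c*√(16 + (4 - c)²) (F(c) = √((4 - c)² + 4²)*c = √((4 - c)² + 16)*c = √(16 + (4 - c)²)*c = c*√(16 + (4 - c)²))
F(6) - 24298 = 6*√(16 + (-4 + 6)²) - 24298 = 6*√(16 + 2²) - 24298 = 6*√(16 + 4) - 24298 = 6*√20 - 24298 = 6*(2*√5) - 24298 = 12*√5 - 24298 = -24298 + 12*√5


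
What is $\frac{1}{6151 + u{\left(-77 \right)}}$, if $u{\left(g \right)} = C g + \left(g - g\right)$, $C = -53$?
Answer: $\frac{1}{10232} \approx 9.7733 \cdot 10^{-5}$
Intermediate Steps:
$u{\left(g \right)} = - 53 g$ ($u{\left(g \right)} = - 53 g + \left(g - g\right) = - 53 g + 0 = - 53 g$)
$\frac{1}{6151 + u{\left(-77 \right)}} = \frac{1}{6151 - -4081} = \frac{1}{6151 + 4081} = \frac{1}{10232}$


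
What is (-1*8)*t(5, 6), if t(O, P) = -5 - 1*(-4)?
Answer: 8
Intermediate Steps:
t(O, P) = -1 (t(O, P) = -5 + 4 = -1)
(-1*8)*t(5, 6) = -1*8*(-1) = -8*(-1) = 8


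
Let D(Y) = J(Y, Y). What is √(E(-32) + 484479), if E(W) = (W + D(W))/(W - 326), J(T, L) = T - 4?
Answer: 5*√620927909/179 ≈ 696.04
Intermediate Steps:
J(T, L) = -4 + T
D(Y) = -4 + Y
E(W) = (-4 + 2*W)/(-326 + W) (E(W) = (W + (-4 + W))/(W - 326) = (-4 + 2*W)/(-326 + W))
√(E(-32) + 484479) = √(2*(-2 - 32)/(-326 - 32) + 484479) = √(2*(-34)/(-358) + 484479) = √(2*(-1/358)*(-34) + 484479) = √(34/179 + 484479) = √(86721775/179) = 5*√620927909/179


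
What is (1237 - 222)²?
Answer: 1030225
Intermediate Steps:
(1237 - 222)² = 1015² = 1030225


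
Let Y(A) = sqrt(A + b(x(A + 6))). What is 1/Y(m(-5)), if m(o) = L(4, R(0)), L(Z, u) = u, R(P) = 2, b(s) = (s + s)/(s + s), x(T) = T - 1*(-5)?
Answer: sqrt(3)/3 ≈ 0.57735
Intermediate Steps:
x(T) = 5 + T (x(T) = T + 5 = 5 + T)
b(s) = 1 (b(s) = (2*s)/((2*s)) = (2*s)*(1/(2*s)) = 1)
m(o) = 2
Y(A) = sqrt(1 + A) (Y(A) = sqrt(A + 1) = sqrt(1 + A))
1/Y(m(-5)) = 1/(sqrt(1 + 2)) = 1/(sqrt(3)) = sqrt(3)/3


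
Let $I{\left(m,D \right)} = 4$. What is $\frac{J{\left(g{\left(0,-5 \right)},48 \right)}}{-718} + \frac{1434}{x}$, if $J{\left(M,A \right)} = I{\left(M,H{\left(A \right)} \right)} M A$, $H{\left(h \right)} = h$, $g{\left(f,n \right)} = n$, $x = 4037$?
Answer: $\frac{2452566}{1449283} \approx 1.6923$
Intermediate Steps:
$J{\left(M,A \right)} = 4 A M$ ($J{\left(M,A \right)} = 4 M A = 4 A M$)
$\frac{J{\left(g{\left(0,-5 \right)},48 \right)}}{-718} + \frac{1434}{x} = \frac{4 \cdot 48 \left(-5\right)}{-718} + \frac{1434}{4037} = \left(-960\right) \left(- \frac{1}{718}\right) + 1434 \cdot \frac{1}{4037} = \frac{480}{359} + \frac{1434}{4037} = \frac{2452566}{1449283}$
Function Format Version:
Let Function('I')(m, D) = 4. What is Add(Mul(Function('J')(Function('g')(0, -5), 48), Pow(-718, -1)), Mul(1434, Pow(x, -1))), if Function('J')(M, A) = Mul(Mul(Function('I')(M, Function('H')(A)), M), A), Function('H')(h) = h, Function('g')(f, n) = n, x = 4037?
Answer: Rational(2452566, 1449283) ≈ 1.6923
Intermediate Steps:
Function('J')(M, A) = Mul(4, A, M) (Function('J')(M, A) = Mul(Mul(4, M), A) = Mul(4, A, M))
Add(Mul(Function('J')(Function('g')(0, -5), 48), Pow(-718, -1)), Mul(1434, Pow(x, -1))) = Add(Mul(Mul(4, 48, -5), Pow(-718, -1)), Mul(1434, Pow(4037, -1))) = Add(Mul(-960, Rational(-1, 718)), Mul(1434, Rational(1, 4037))) = Add(Rational(480, 359), Rational(1434, 4037)) = Rational(2452566, 1449283)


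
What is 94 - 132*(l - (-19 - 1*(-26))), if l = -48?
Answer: 7354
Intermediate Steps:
94 - 132*(l - (-19 - 1*(-26))) = 94 - 132*(-48 - (-19 - 1*(-26))) = 94 - 132*(-48 - (-19 + 26)) = 94 - 132*(-48 - 1*7) = 94 - 132*(-48 - 7) = 94 - 132*(-55) = 94 + 7260 = 7354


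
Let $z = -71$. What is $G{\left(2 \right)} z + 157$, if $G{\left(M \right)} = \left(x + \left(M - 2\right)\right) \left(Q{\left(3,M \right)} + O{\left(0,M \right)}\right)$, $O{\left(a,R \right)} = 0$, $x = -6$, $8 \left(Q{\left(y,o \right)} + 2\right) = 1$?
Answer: $- \frac{2567}{4} \approx -641.75$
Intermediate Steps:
$Q{\left(y,o \right)} = - \frac{15}{8}$ ($Q{\left(y,o \right)} = -2 + \frac{1}{8} \cdot 1 = -2 + \frac{1}{8} = - \frac{15}{8}$)
$G{\left(M \right)} = 15 - \frac{15 M}{8}$ ($G{\left(M \right)} = \left(-6 + \left(M - 2\right)\right) \left(- \frac{15}{8} + 0\right) = \left(-6 + \left(M - 2\right)\right) \left(- \frac{15}{8}\right) = \left(-6 + \left(-2 + M\right)\right) \left(- \frac{15}{8}\right) = \left(-8 + M\right) \left(- \frac{15}{8}\right) = 15 - \frac{15 M}{8}$)
$G{\left(2 \right)} z + 157 = \left(15 - \frac{15}{4}\right) \left(-71\right) + 157 = \frac{45}{4} \left(-71\right) + 157 = - \frac{3195}{4} + 157 = - \frac{2567}{4}$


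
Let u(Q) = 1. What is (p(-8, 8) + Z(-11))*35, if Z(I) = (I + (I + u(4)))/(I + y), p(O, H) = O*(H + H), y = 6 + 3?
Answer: -8225/2 ≈ -4112.5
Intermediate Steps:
y = 9
p(O, H) = 2*H*O (p(O, H) = O*(2*H) = 2*H*O)
Z(I) = (1 + 2*I)/(9 + I) (Z(I) = (I + (I + 1))/(I + 9) = (I + (1 + I))/(9 + I) = (1 + 2*I)/(9 + I))
(p(-8, 8) + Z(-11))*35 = (2*8*(-8) + (1 + 2*(-11))/(9 - 11))*35 = (-128 + (1 - 22)/(-2))*35 = (-128 - ½*(-21))*35 = (-128 + 21/2)*35 = -235/2*35 = -8225/2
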